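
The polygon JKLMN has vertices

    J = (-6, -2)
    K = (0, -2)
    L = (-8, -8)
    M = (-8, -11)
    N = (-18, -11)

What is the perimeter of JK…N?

|JK| = √((6)² + (0)²) = √36 = 6
|KL| = √((-8)² + (-6)²) = √100 = 10
|LM| = √((0)² + (-3)²) = √9 = 3
|MN| = √((-10)² + (0)²) = √100 = 10
|NJ| = √((12)² + (9)²) = √225 = 15
Perimeter = 6 + 10 + 3 + 10 + 15 = 44.

44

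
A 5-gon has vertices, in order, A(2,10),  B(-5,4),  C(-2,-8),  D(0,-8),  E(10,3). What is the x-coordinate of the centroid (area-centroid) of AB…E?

231/148

Apply the shoelace (surveyor's) formula. First the cross-terms c_i = x_i·y_{i+1} − x_{i+1}·y_i:
  58, 48, 16, 80, 94  ⇒  2A = 296, A = 148.
Then Σ (x_i + x_{i+1})·c_i = 1386, so x̄ = 1386 / (6·148) = 231/148.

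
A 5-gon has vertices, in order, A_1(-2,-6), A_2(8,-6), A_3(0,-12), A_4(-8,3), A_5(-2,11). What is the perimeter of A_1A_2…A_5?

|A_1A_2| = √((10)² + (0)²) = √100 = 10
|A_2A_3| = √((-8)² + (-6)²) = √100 = 10
|A_3A_4| = √((-8)² + (15)²) = √289 = 17
|A_4A_5| = √((6)² + (8)²) = √100 = 10
|A_5A_1| = √((0)² + (-17)²) = √289 = 17
Perimeter = 10 + 10 + 17 + 10 + 17 = 64.

64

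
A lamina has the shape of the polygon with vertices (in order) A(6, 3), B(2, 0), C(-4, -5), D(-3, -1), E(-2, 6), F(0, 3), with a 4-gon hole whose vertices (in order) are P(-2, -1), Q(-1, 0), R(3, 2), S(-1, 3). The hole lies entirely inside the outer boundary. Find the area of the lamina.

Outer boundary:
Apply the shoelace formula: 2A = Σ (x_i·y_{i+1} − x_{i+1}·y_i), indices taken mod 6.
Σ = (-6) + (-10) + (-11) + (-20) + (-6) + (-18) = -71
Area = |Σ|/2 = 35.5.
Hole:
Apply the surveyor's formula: 2A = Σ (x_i·y_{i+1} − x_{i+1}·y_i), indices taken mod 4.
P→Q: (-2)(0) − (-1)(-1) = -1
Q→R: (-1)(2) − (3)(0) = -2
R→S: (3)(3) − (-1)(2) = 11
S→P: (-1)(-1) − (-2)(3) = 7
Σ = 15
Area = |Σ|/2 = 7.5.
Net area = 35.5 − 7.5 = 28.

28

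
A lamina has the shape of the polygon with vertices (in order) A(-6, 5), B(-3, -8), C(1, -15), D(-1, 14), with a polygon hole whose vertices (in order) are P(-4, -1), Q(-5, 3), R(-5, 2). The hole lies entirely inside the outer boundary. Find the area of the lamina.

96.5

Outer boundary:
Apply the surveyor's formula: 2A = Σ (x_i·y_{i+1} − x_{i+1}·y_i), indices taken mod 4.
Σ = (63) + (53) + (-1) + (79) = 194
Area = |Σ|/2 = 97.
Hole:
Σ = (-17) + (5) + (13) = 1
Area = |Σ|/2 = 0.5.
Net area = 97 − 0.5 = 96.5.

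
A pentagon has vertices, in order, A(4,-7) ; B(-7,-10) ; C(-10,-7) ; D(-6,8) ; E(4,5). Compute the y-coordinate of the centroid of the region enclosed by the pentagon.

Apply Gauss's area formula. First the cross-terms c_i = x_i·y_{i+1} − x_{i+1}·y_i:
  -89, -51, -122, -62, -48  ⇒  2A = -372, A = -186.
Then Σ (y_i + y_{i+1})·c_i = 1548, so ȳ = 1548 / (6·(-186)) = -43/31.

-43/31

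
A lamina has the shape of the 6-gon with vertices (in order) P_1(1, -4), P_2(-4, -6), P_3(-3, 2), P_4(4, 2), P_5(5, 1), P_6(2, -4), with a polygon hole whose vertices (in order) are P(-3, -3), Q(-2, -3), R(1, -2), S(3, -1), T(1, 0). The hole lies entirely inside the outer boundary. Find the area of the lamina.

Outer boundary:
Apply the shoelace formula: 2A = Σ (x_i·y_{i+1} − x_{i+1}·y_i), indices taken mod 6.
Σ = (-22) + (-26) + (-14) + (-6) + (-22) + (-4) = -94
Area = |Σ|/2 = 47.
Hole:
Apply the shoelace (surveyor's) formula: 2A = Σ (x_i·y_{i+1} − x_{i+1}·y_i), indices taken mod 5.
P→Q: (-3)(-3) − (-2)(-3) = 3
Q→R: (-2)(-2) − (1)(-3) = 7
R→S: (1)(-1) − (3)(-2) = 5
S→T: (3)(0) − (1)(-1) = 1
T→P: (1)(-3) − (-3)(0) = -3
Σ = 13
Area = |Σ|/2 = 6.5.
Net area = 47 − 6.5 = 40.5.

40.5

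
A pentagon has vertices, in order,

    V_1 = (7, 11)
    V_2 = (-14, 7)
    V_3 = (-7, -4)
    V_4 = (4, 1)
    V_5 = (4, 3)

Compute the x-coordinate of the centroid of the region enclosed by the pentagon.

-278/87

Apply the shoelace formula. First the cross-terms c_i = x_i·y_{i+1} − x_{i+1}·y_i:
  203, 105, 9, 8, 23  ⇒  2A = 348, A = 174.
Then Σ (x_i + x_{i+1})·c_i = -3336, so x̄ = -3336 / (6·174) = -278/87.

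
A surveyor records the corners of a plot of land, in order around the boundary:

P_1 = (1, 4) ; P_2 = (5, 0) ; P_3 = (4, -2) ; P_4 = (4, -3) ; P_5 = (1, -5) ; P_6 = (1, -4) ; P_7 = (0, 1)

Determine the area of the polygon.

Σ = (-20) + (-10) + (-4) + (-17) + (1) + (1) + (-1) = -50
Area = |Σ|/2 = 25.

25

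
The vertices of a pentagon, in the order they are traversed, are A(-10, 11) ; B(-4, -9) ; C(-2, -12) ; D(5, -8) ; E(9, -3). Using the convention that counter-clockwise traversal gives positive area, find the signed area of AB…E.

183

Apply Gauss's area formula: 2A = Σ (x_i·y_{i+1} − x_{i+1}·y_i), indices taken mod 5.
Cross-terms: 134, 30, 76, 57, 69  ⇒  Σ = 366
Signed area = Σ/2 = 183 (positive ⇒ counter-clockwise traversal).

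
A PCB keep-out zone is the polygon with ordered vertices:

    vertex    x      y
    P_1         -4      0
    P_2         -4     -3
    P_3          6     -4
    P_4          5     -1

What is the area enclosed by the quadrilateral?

28

Apply the shoelace (surveyor's) formula: 2A = Σ (x_i·y_{i+1} − x_{i+1}·y_i), indices taken mod 4.
Σ = (12) + (34) + (14) + (-4) = 56
Area = |Σ|/2 = 28.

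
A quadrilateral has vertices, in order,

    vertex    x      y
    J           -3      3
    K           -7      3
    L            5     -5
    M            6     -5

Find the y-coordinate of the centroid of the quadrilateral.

Apply the shoelace (surveyor's) formula. First the cross-terms c_i = x_i·y_{i+1} − x_{i+1}·y_i:
  12, 20, 5, 3  ⇒  2A = 40, A = 20.
Then Σ (y_i + y_{i+1})·c_i = -24, so ȳ = -24 / (6·20) = -0.2.

-0.2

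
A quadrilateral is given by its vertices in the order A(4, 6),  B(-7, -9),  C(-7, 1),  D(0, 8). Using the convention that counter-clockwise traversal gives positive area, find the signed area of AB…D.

Apply the surveyor's formula: 2A = Σ (x_i·y_{i+1} − x_{i+1}·y_i), indices taken mod 4.
A→B: (4)(-9) − (-7)(6) = 6
B→C: (-7)(1) − (-7)(-9) = -70
C→D: (-7)(8) − (0)(1) = -56
D→A: (0)(6) − (4)(8) = -32
Σ = -152
Signed area = Σ/2 = -76 (negative ⇒ clockwise traversal).

-76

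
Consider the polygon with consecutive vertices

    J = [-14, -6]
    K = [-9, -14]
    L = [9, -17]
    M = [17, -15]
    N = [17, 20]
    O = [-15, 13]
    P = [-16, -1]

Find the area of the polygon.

998

Cross-terms: 142, 279, 154, 595, 521, 223, 82  ⇒  Σ = 1996
Area = |Σ|/2 = 998.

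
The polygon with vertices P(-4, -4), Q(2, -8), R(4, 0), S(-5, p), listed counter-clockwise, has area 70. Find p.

6

The doubled signed area Σ (x_i y_{i+1} − x_{i+1} y_i) is linear in p.
With p=0 it equals 92; the coefficient of p is 8 (from the two edges through S).
So 8·p + 92 = 2·70 = 140 ⇒ p = 6.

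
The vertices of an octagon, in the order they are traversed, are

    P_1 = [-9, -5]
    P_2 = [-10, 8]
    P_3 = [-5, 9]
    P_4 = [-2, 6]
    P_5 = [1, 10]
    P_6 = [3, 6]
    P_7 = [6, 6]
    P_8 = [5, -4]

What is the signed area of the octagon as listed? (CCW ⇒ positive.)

Σ = (-122) + (-50) + (-12) + (-26) + (-24) + (-18) + (-54) + (-61) = -367
Signed area = Σ/2 = -183.5 (negative ⇒ clockwise traversal).

-183.5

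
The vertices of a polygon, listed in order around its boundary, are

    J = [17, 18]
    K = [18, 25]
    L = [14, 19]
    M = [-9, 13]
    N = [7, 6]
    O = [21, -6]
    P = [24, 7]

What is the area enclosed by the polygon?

368.5

Apply the surveyor's formula: 2A = Σ (x_i·y_{i+1} − x_{i+1}·y_i), indices taken mod 7.
Cross-terms: 101, -8, 353, -145, -168, 291, 313  ⇒  Σ = 737
Area = |Σ|/2 = 368.5.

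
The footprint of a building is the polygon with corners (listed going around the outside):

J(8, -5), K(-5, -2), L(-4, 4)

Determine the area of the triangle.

Σ = (-41) + (-28) + (-12) = -81
Area = |Σ|/2 = 40.5.

40.5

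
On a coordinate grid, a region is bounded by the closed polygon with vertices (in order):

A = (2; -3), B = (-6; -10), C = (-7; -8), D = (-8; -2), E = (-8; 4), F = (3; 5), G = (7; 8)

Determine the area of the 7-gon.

Apply Gauss's area formula: 2A = Σ (x_i·y_{i+1} − x_{i+1}·y_i), indices taken mod 7.
A→B: (2)(-10) − (-6)(-3) = -38
B→C: (-6)(-8) − (-7)(-10) = -22
C→D: (-7)(-2) − (-8)(-8) = -50
D→E: (-8)(4) − (-8)(-2) = -48
E→F: (-8)(5) − (3)(4) = -52
F→G: (3)(8) − (7)(5) = -11
G→A: (7)(-3) − (2)(8) = -37
Σ = -258
Area = |Σ|/2 = 129.

129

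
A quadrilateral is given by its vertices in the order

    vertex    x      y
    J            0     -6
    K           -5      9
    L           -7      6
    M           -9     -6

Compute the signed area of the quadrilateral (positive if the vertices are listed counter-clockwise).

76.5

Cross-terms: -30, 33, 96, 54  ⇒  Σ = 153
Signed area = Σ/2 = 76.5 (positive ⇒ counter-clockwise traversal).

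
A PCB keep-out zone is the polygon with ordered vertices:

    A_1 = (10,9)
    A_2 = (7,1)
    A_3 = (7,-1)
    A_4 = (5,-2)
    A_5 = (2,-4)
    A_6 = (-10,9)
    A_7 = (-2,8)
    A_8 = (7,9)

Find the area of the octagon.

Apply the shoelace (surveyor's) formula: 2A = Σ (x_i·y_{i+1} − x_{i+1}·y_i), indices taken mod 8.
Σ = (-53) + (-14) + (-9) + (-16) + (-22) + (-62) + (-74) + (-27) = -277
Area = |Σ|/2 = 138.5.

138.5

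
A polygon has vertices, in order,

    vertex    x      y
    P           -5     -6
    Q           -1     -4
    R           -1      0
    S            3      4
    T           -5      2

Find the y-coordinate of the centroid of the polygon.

Apply the shoelace (surveyor's) formula. First the cross-terms c_i = x_i·y_{i+1} − x_{i+1}·y_i:
  14, -4, -4, 26, 40  ⇒  2A = 72, A = 36.
Then Σ (y_i + y_{i+1})·c_i = -144, so ȳ = -144 / (6·36) = -2/3.

-2/3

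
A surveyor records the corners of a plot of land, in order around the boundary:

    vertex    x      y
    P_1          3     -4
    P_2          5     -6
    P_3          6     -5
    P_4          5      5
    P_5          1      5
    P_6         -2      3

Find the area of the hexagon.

Apply the shoelace (surveyor's) formula: 2A = Σ (x_i·y_{i+1} − x_{i+1}·y_i), indices taken mod 6.
Σ = (2) + (11) + (55) + (20) + (13) + (-1) = 100
Area = |Σ|/2 = 50.

50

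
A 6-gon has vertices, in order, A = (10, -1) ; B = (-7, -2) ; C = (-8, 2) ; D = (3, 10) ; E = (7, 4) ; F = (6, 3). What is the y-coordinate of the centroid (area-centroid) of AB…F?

116/45

Apply the surveyor's formula. First the cross-terms c_i = x_i·y_{i+1} − x_{i+1}·y_i:
  -27, -30, -86, -58, -3, -36  ⇒  2A = -240, A = -120.
Then Σ (y_i + y_{i+1})·c_i = -1856, so ȳ = -1856 / (6·(-120)) = 116/45.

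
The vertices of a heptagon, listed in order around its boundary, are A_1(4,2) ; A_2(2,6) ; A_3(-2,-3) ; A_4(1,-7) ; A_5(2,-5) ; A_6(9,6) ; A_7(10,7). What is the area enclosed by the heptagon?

52

Σ = (20) + (6) + (17) + (9) + (57) + (3) + (-8) = 104
Area = |Σ|/2 = 52.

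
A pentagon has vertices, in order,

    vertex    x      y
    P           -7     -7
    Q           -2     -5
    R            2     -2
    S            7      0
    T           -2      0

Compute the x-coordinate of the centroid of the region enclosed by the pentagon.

-1

Apply the shoelace (surveyor's) formula. First the cross-terms c_i = x_i·y_{i+1} − x_{i+1}·y_i:
  21, 14, 14, 0, 14  ⇒  2A = 63, A = 31.5.
Then Σ (x_i + x_{i+1})·c_i = -189, so x̄ = -189 / (6·31.5) = -1.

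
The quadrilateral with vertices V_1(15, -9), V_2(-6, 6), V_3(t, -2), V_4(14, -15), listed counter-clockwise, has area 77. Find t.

1

Write out the shoelace sum; only the two edges meeting at V_3 involve t:
2·Area = [((-6)·(-2) − t·6) + (t·(-15) − 14·(-2))] + 135
       = -21·t + 175 = 154
⇒ t = 1.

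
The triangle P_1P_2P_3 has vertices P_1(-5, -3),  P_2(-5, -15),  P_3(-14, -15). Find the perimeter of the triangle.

|P_1P_2| = √((0)² + (-12)²) = √144 = 12
|P_2P_3| = √((-9)² + (0)²) = √81 = 9
|P_3P_1| = √((9)² + (12)²) = √225 = 15
Perimeter = 12 + 9 + 15 = 36.

36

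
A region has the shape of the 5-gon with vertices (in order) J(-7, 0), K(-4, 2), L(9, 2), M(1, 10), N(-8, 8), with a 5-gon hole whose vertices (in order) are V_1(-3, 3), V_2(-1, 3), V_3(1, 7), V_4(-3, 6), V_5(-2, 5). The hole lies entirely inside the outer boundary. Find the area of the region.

87.5

Outer boundary:
Apply Gauss's area formula: 2A = Σ (x_i·y_{i+1} − x_{i+1}·y_i), indices taken mod 5.
Σ = (-14) + (-26) + (88) + (88) + (56) = 192
Area = |Σ|/2 = 96.
Hole:
Cross-terms: -6, -10, 27, -3, 9  ⇒  Σ = 17
Area = |Σ|/2 = 8.5.
Net area = 96 − 8.5 = 87.5.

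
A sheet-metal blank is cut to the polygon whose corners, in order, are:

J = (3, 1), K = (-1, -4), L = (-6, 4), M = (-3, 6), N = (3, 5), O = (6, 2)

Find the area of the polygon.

60

Σ = (-11) + (-28) + (-24) + (-33) + (-24) + (0) = -120
Area = |Σ|/2 = 60.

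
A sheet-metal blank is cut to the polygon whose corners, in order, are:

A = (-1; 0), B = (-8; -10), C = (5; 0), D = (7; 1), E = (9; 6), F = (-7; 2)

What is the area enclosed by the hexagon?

Σ = (10) + (50) + (5) + (33) + (60) + (2) = 160
Area = |Σ|/2 = 80.

80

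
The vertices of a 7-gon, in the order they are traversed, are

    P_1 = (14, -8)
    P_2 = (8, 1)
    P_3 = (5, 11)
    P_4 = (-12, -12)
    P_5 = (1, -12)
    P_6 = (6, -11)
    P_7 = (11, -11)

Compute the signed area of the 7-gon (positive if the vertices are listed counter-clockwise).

Apply Gauss's area formula: 2A = Σ (x_i·y_{i+1} − x_{i+1}·y_i), indices taken mod 7.
Cross-terms: 78, 83, 72, 156, 61, 55, 66  ⇒  Σ = 571
Signed area = Σ/2 = 285.5 (positive ⇒ counter-clockwise traversal).

285.5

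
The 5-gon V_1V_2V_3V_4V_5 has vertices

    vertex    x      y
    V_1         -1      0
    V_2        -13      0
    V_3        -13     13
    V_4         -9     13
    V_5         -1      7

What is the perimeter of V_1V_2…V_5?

|V_1V_2| = √((-12)² + (0)²) = √144 = 12
|V_2V_3| = √((0)² + (13)²) = √169 = 13
|V_3V_4| = √((4)² + (0)²) = √16 = 4
|V_4V_5| = √((8)² + (-6)²) = √100 = 10
|V_5V_1| = √((0)² + (-7)²) = √49 = 7
Perimeter = 12 + 13 + 4 + 10 + 7 = 46.

46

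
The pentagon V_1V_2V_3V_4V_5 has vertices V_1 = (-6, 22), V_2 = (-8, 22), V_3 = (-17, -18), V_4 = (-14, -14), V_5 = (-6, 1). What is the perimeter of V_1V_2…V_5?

86

|V_1V_2| = √((-2)² + (0)²) = √4 = 2
|V_2V_3| = √((-9)² + (-40)²) = √1681 = 41
|V_3V_4| = √((3)² + (4)²) = √25 = 5
|V_4V_5| = √((8)² + (15)²) = √289 = 17
|V_5V_1| = √((0)² + (21)²) = √441 = 21
Perimeter = 2 + 41 + 5 + 17 + 21 = 86.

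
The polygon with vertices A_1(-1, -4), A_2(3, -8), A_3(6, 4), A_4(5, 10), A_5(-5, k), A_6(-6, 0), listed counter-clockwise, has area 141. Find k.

8

The doubled signed area Σ (x_i y_{i+1} − x_{i+1} y_i) is linear in k.
With k=0 it equals 194; the coefficient of k is 11 (from the two edges through A_5).
So 11·k + 194 = 2·141 = 282 ⇒ k = 8.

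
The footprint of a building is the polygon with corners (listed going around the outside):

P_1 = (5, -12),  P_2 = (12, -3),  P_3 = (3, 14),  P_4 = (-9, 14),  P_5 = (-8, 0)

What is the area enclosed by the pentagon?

Apply Gauss's area formula: 2A = Σ (x_i·y_{i+1} − x_{i+1}·y_i), indices taken mod 5.
Σ = (129) + (177) + (168) + (112) + (96) = 682
Area = |Σ|/2 = 341.

341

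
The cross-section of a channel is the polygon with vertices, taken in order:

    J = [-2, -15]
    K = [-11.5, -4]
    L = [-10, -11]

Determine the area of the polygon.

Σ = (-164.5) + (86.5) + (128) = 50
Area = |Σ|/2 = 25.

25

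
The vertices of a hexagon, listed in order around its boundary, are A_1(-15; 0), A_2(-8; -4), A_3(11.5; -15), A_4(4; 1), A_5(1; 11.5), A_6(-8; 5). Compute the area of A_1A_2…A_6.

257.25

Apply the shoelace formula: 2A = Σ (x_i·y_{i+1} − x_{i+1}·y_i), indices taken mod 6.
Σ = (60) + (166) + (71.5) + (45) + (97) + (75) = 514.5
Area = |Σ|/2 = 257.25.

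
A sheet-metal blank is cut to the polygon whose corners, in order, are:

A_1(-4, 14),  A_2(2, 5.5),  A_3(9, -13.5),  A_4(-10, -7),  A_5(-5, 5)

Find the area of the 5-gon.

Apply the shoelace formula: 2A = Σ (x_i·y_{i+1} − x_{i+1}·y_i), indices taken mod 5.
Cross-terms: -50, -76.5, -198, -85, -50  ⇒  Σ = -459.5
Area = |Σ|/2 = 229.75.

229.75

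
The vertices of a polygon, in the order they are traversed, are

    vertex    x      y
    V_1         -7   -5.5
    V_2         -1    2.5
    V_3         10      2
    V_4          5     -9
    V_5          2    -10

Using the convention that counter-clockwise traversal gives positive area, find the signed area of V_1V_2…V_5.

-131.5

Σ = (-23) + (-27) + (-100) + (-32) + (-81) = -263
Signed area = Σ/2 = -131.5 (negative ⇒ clockwise traversal).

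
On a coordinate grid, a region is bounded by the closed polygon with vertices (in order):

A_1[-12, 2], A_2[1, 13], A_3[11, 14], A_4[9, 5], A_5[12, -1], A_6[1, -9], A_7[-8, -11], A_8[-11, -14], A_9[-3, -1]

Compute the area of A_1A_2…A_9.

Apply the shoelace (surveyor's) formula: 2A = Σ (x_i·y_{i+1} − x_{i+1}·y_i), indices taken mod 9.
Σ = (-158) + (-129) + (-71) + (-69) + (-107) + (-83) + (-9) + (-31) + (-18) = -675
Area = |Σ|/2 = 337.5.

337.5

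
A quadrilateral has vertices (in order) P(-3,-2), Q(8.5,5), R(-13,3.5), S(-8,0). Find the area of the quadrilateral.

Apply Gauss's area formula: 2A = Σ (x_i·y_{i+1} − x_{i+1}·y_i), indices taken mod 4.
Cross-terms: 2, 94.75, 28, 16  ⇒  Σ = 140.75
Area = |Σ|/2 = 70.375.

70.375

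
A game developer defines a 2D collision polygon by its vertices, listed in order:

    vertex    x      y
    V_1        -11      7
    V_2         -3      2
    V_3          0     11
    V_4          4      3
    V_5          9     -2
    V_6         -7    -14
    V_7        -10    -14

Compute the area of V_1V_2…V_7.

Σ = (-1) + (-33) + (-44) + (-35) + (-140) + (-42) + (-224) = -519
Area = |Σ|/2 = 259.5.

259.5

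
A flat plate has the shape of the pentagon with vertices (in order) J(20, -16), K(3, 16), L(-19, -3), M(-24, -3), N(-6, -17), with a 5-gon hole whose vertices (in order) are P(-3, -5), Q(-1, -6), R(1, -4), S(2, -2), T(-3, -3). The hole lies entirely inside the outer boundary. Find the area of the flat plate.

Outer boundary:
J→K: (20)(16) − (3)(-16) = 368
K→L: (3)(-3) − (-19)(16) = 295
L→M: (-19)(-3) − (-24)(-3) = -15
M→N: (-24)(-17) − (-6)(-3) = 390
N→J: (-6)(-16) − (20)(-17) = 436
Σ = 1474
Area = |Σ|/2 = 737.
Hole:
Apply the shoelace (surveyor's) formula: 2A = Σ (x_i·y_{i+1} − x_{i+1}·y_i), indices taken mod 5.
Cross-terms: 13, 10, 6, -12, 6  ⇒  Σ = 23
Area = |Σ|/2 = 11.5.
Net area = 737 − 11.5 = 725.5.

725.5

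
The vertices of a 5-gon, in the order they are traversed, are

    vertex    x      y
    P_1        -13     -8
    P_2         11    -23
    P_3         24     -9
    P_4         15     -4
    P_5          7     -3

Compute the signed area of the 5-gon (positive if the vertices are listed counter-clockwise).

P_1→P_2: (-13)(-23) − (11)(-8) = 387
P_2→P_3: (11)(-9) − (24)(-23) = 453
P_3→P_4: (24)(-4) − (15)(-9) = 39
P_4→P_5: (15)(-3) − (7)(-4) = -17
P_5→P_1: (7)(-8) − (-13)(-3) = -95
Σ = 767
Signed area = Σ/2 = 383.5 (positive ⇒ counter-clockwise traversal).

383.5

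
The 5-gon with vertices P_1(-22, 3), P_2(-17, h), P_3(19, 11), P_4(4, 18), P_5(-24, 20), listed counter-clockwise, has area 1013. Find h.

-24

The doubled signed area Σ (x_i y_{i+1} − x_{i+1} y_i) is linear in h.
With h=0 it equals 1042; the coefficient of h is -41 (from the two edges through P_2).
So -41·h + 1042 = 2·1013 = 2026 ⇒ h = -24.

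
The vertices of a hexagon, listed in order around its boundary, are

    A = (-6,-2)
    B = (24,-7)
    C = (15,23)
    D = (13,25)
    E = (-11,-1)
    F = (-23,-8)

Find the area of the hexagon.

574

Apply Gauss's area formula: 2A = Σ (x_i·y_{i+1} − x_{i+1}·y_i), indices taken mod 6.
Σ = (90) + (657) + (76) + (262) + (65) + (-2) = 1148
Area = |Σ|/2 = 574.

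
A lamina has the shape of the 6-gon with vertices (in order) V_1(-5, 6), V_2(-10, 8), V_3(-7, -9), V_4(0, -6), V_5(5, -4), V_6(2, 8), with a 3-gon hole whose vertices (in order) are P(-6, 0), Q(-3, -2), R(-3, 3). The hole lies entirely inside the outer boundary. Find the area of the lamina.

Outer boundary:
Apply Gauss's area formula: 2A = Σ (x_i·y_{i+1} − x_{i+1}·y_i), indices taken mod 6.
Σ = (20) + (146) + (42) + (30) + (48) + (52) = 338
Area = |Σ|/2 = 169.
Hole:
P→Q: (-6)(-2) − (-3)(0) = 12
Q→R: (-3)(3) − (-3)(-2) = -15
R→P: (-3)(0) − (-6)(3) = 18
Σ = 15
Area = |Σ|/2 = 7.5.
Net area = 169 − 7.5 = 161.5.

161.5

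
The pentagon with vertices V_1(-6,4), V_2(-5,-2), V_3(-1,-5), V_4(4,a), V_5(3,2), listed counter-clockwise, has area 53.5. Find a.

0

The doubled signed area Σ (x_i y_{i+1} − x_{i+1} y_i) is linear in a.
With a=0 it equals 107; the coefficient of a is -4 (from the two edges through V_4).
So -4·a + 107 = 2·53.5 = 107 ⇒ a = 0.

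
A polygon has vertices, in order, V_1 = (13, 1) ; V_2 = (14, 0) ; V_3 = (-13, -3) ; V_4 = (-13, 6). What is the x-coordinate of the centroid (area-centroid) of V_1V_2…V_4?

-437/132

Apply the shoelace formula. First the cross-terms c_i = x_i·y_{i+1} − x_{i+1}·y_i:
  -14, -42, -117, -91  ⇒  2A = -264, A = -132.
Then Σ (x_i + x_{i+1})·c_i = 2622, so x̄ = 2622 / (6·(-132)) = -437/132.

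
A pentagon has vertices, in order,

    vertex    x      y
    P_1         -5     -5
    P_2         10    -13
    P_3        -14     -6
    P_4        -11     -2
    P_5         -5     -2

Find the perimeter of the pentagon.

56

|P_1P_2| = √((15)² + (-8)²) = √289 = 17
|P_2P_3| = √((-24)² + (7)²) = √625 = 25
|P_3P_4| = √((3)² + (4)²) = √25 = 5
|P_4P_5| = √((6)² + (0)²) = √36 = 6
|P_5P_1| = √((0)² + (-3)²) = √9 = 3
Perimeter = 17 + 25 + 5 + 6 + 3 = 56.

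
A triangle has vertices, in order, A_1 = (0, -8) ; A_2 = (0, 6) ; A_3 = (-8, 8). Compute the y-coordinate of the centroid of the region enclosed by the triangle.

2

Apply the surveyor's formula. First the cross-terms c_i = x_i·y_{i+1} − x_{i+1}·y_i:
  0, 48, 64  ⇒  2A = 112, A = 56.
Then Σ (y_i + y_{i+1})·c_i = 672, so ȳ = 672 / (6·56) = 2.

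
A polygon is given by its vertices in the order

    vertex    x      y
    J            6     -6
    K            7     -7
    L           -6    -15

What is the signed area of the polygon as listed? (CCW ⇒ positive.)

Apply Gauss's area formula: 2A = Σ (x_i·y_{i+1} − x_{i+1}·y_i), indices taken mod 3.
J→K: (6)(-7) − (7)(-6) = 0
K→L: (7)(-15) − (-6)(-7) = -147
L→J: (-6)(-6) − (6)(-15) = 126
Σ = -21
Signed area = Σ/2 = -10.5 (negative ⇒ clockwise traversal).

-10.5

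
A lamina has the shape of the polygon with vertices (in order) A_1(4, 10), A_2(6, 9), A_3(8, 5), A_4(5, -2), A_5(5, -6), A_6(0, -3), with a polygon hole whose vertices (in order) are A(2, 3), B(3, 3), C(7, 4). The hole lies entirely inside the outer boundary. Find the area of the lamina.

64.5

Outer boundary:
A_1→A_2: (4)(9) − (6)(10) = -24
A_2→A_3: (6)(5) − (8)(9) = -42
A_3→A_4: (8)(-2) − (5)(5) = -41
A_4→A_5: (5)(-6) − (5)(-2) = -20
A_5→A_6: (5)(-3) − (0)(-6) = -15
A_6→A_1: (0)(10) − (4)(-3) = 12
Σ = -130
Area = |Σ|/2 = 65.
Hole:
Σ = (-3) + (-9) + (13) = 1
Area = |Σ|/2 = 0.5.
Net area = 65 − 0.5 = 64.5.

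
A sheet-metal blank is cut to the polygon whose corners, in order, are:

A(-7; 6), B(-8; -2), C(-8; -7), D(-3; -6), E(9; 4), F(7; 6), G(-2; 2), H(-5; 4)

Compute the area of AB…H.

111.5

A→B: (-7)(-2) − (-8)(6) = 62
B→C: (-8)(-7) − (-8)(-2) = 40
C→D: (-8)(-6) − (-3)(-7) = 27
D→E: (-3)(4) − (9)(-6) = 42
E→F: (9)(6) − (7)(4) = 26
F→G: (7)(2) − (-2)(6) = 26
G→H: (-2)(4) − (-5)(2) = 2
H→A: (-5)(6) − (-7)(4) = -2
Σ = 223
Area = |Σ|/2 = 111.5.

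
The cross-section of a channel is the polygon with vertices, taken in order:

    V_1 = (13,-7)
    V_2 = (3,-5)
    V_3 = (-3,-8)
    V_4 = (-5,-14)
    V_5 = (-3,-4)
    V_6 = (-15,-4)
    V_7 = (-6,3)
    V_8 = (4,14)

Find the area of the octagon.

263

V_1→V_2: (13)(-5) − (3)(-7) = -44
V_2→V_3: (3)(-8) − (-3)(-5) = -39
V_3→V_4: (-3)(-14) − (-5)(-8) = 2
V_4→V_5: (-5)(-4) − (-3)(-14) = -22
V_5→V_6: (-3)(-4) − (-15)(-4) = -48
V_6→V_7: (-15)(3) − (-6)(-4) = -69
V_7→V_8: (-6)(14) − (4)(3) = -96
V_8→V_1: (4)(-7) − (13)(14) = -210
Σ = -526
Area = |Σ|/2 = 263.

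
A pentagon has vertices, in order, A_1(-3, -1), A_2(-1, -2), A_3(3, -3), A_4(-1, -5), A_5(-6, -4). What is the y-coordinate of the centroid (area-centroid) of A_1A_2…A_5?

-29/9

Apply the shoelace (surveyor's) formula. First the cross-terms c_i = x_i·y_{i+1} − x_{i+1}·y_i:
  5, 9, -18, -26, -6  ⇒  2A = -36, A = -18.
Then Σ (y_i + y_{i+1})·c_i = 348, so ȳ = 348 / (6·(-18)) = -29/9.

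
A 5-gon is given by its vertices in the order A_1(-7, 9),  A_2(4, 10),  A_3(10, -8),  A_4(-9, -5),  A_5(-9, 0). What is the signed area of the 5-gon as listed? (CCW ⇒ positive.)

-243

Apply Gauss's area formula: 2A = Σ (x_i·y_{i+1} − x_{i+1}·y_i), indices taken mod 5.
Σ = (-106) + (-132) + (-122) + (-45) + (-81) = -486
Signed area = Σ/2 = -243 (negative ⇒ clockwise traversal).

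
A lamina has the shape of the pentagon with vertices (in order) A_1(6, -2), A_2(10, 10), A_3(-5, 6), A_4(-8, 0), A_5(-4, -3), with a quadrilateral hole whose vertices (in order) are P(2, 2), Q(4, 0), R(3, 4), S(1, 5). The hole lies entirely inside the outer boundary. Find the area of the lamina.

138.5

Outer boundary:
Σ = (80) + (110) + (48) + (24) + (26) = 288
Area = |Σ|/2 = 144.
Hole:
P→Q: (2)(0) − (4)(2) = -8
Q→R: (4)(4) − (3)(0) = 16
R→S: (3)(5) − (1)(4) = 11
S→P: (1)(2) − (2)(5) = -8
Σ = 11
Area = |Σ|/2 = 5.5.
Net area = 144 − 5.5 = 138.5.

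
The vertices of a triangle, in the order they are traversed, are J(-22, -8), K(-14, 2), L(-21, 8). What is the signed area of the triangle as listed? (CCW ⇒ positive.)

59

Apply Gauss's area formula: 2A = Σ (x_i·y_{i+1} − x_{i+1}·y_i), indices taken mod 3.
Σ = (-156) + (-70) + (344) = 118
Signed area = Σ/2 = 59 (positive ⇒ counter-clockwise traversal).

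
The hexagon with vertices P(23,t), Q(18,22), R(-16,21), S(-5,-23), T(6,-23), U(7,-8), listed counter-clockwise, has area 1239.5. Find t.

Write out the shoelace sum; only the two edges meeting at P involve t:
2·Area = [(7·t − 23·(-8)) + (23·22 − 18·t)] + 1569
       = -11·t + 2259 = 2479
⇒ t = -20.

-20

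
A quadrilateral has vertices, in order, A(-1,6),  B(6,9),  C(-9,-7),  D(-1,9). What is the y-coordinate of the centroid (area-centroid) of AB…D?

8/3

Apply Gauss's area formula. First the cross-terms c_i = x_i·y_{i+1} − x_{i+1}·y_i:
  -45, 39, -88, 3  ⇒  2A = -91, A = -45.5.
Then Σ (y_i + y_{i+1})·c_i = -728, so ȳ = -728 / (6·(-45.5)) = 8/3.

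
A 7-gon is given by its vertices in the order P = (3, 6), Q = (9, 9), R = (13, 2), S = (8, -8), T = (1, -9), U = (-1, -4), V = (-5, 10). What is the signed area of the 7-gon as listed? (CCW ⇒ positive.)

-206.5

Apply the surveyor's formula: 2A = Σ (x_i·y_{i+1} − x_{i+1}·y_i), indices taken mod 7.
Σ = (-27) + (-99) + (-120) + (-64) + (-13) + (-30) + (-60) = -413
Signed area = Σ/2 = -206.5 (negative ⇒ clockwise traversal).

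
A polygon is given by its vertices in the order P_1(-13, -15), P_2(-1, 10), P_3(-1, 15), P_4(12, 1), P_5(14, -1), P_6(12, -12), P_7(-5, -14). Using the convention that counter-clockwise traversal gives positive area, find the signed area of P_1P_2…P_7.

Apply Gauss's area formula: 2A = Σ (x_i·y_{i+1} − x_{i+1}·y_i), indices taken mod 7.
P_1→P_2: (-13)(10) − (-1)(-15) = -145
P_2→P_3: (-1)(15) − (-1)(10) = -5
P_3→P_4: (-1)(1) − (12)(15) = -181
P_4→P_5: (12)(-1) − (14)(1) = -26
P_5→P_6: (14)(-12) − (12)(-1) = -156
P_6→P_7: (12)(-14) − (-5)(-12) = -228
P_7→P_1: (-5)(-15) − (-13)(-14) = -107
Σ = -848
Signed area = Σ/2 = -424 (negative ⇒ clockwise traversal).

-424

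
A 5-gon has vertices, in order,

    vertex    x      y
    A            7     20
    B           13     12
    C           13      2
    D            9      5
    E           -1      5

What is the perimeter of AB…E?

|AB| = √((6)² + (-8)²) = √100 = 10
|BC| = √((0)² + (-10)²) = √100 = 10
|CD| = √((-4)² + (3)²) = √25 = 5
|DE| = √((-10)² + (0)²) = √100 = 10
|EA| = √((8)² + (15)²) = √289 = 17
Perimeter = 10 + 10 + 5 + 10 + 17 = 52.

52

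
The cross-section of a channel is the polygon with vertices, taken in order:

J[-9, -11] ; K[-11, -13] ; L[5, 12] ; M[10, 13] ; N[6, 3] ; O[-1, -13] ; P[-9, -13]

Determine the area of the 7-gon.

Apply the surveyor's formula: 2A = Σ (x_i·y_{i+1} − x_{i+1}·y_i), indices taken mod 7.
Σ = (-4) + (-67) + (-55) + (-48) + (-75) + (-104) + (-18) = -371
Area = |Σ|/2 = 185.5.

185.5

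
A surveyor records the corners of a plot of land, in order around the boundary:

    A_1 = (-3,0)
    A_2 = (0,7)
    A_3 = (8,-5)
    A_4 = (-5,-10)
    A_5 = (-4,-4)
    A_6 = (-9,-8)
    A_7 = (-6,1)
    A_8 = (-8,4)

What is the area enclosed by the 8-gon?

133.5

Apply the shoelace formula: 2A = Σ (x_i·y_{i+1} − x_{i+1}·y_i), indices taken mod 8.
Cross-terms: -21, -56, -105, -20, -4, -57, -16, 12  ⇒  Σ = -267
Area = |Σ|/2 = 133.5.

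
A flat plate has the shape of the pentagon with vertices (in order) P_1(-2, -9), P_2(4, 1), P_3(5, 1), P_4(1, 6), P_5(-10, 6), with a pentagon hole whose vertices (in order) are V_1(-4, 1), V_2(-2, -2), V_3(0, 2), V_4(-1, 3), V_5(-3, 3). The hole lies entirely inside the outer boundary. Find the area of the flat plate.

103.5

Outer boundary:
Apply Gauss's area formula: 2A = Σ (x_i·y_{i+1} − x_{i+1}·y_i), indices taken mod 5.
Σ = (34) + (-1) + (29) + (66) + (102) = 230
Area = |Σ|/2 = 115.
Hole:
Apply the shoelace (surveyor's) formula: 2A = Σ (x_i·y_{i+1} − x_{i+1}·y_i), indices taken mod 5.
V_1→V_2: (-4)(-2) − (-2)(1) = 10
V_2→V_3: (-2)(2) − (0)(-2) = -4
V_3→V_4: (0)(3) − (-1)(2) = 2
V_4→V_5: (-1)(3) − (-3)(3) = 6
V_5→V_1: (-3)(1) − (-4)(3) = 9
Σ = 23
Area = |Σ|/2 = 11.5.
Net area = 115 − 11.5 = 103.5.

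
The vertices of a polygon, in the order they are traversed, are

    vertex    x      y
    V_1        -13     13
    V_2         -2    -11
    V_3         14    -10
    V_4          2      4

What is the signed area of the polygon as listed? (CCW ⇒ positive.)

248.5

Apply Gauss's area formula: 2A = Σ (x_i·y_{i+1} − x_{i+1}·y_i), indices taken mod 4.
V_1→V_2: (-13)(-11) − (-2)(13) = 169
V_2→V_3: (-2)(-10) − (14)(-11) = 174
V_3→V_4: (14)(4) − (2)(-10) = 76
V_4→V_1: (2)(13) − (-13)(4) = 78
Σ = 497
Signed area = Σ/2 = 248.5 (positive ⇒ counter-clockwise traversal).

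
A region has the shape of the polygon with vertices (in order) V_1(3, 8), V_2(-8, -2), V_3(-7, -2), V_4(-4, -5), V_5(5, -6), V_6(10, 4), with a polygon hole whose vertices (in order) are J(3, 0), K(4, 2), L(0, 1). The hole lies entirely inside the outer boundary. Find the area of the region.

138.5

Outer boundary:
V_1→V_2: (3)(-2) − (-8)(8) = 58
V_2→V_3: (-8)(-2) − (-7)(-2) = 2
V_3→V_4: (-7)(-5) − (-4)(-2) = 27
V_4→V_5: (-4)(-6) − (5)(-5) = 49
V_5→V_6: (5)(4) − (10)(-6) = 80
V_6→V_1: (10)(8) − (3)(4) = 68
Σ = 284
Area = |Σ|/2 = 142.
Hole:
Apply Gauss's area formula: 2A = Σ (x_i·y_{i+1} − x_{i+1}·y_i), indices taken mod 3.
Σ = (6) + (4) + (-3) = 7
Area = |Σ|/2 = 3.5.
Net area = 142 − 3.5 = 138.5.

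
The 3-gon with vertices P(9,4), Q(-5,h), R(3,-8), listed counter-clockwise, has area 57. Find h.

-5

Write out the shoelace sum; only the two edges meeting at Q involve h:
2·Area = [(9·h − (-5)·4) + ((-5)·(-8) − 3·h)] + 84
       = 6·h + 144 = 114
⇒ h = -5.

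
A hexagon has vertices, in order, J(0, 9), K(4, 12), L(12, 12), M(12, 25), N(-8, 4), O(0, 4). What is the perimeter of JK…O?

|JK| = √((4)² + (3)²) = √25 = 5
|KL| = √((8)² + (0)²) = √64 = 8
|LM| = √((0)² + (13)²) = √169 = 13
|MN| = √((-20)² + (-21)²) = √841 = 29
|NO| = √((8)² + (0)²) = √64 = 8
|OJ| = √((0)² + (5)²) = √25 = 5
Perimeter = 5 + 8 + 13 + 29 + 8 + 5 = 68.

68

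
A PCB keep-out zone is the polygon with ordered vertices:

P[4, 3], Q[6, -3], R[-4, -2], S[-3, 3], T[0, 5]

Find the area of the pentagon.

53.5

Σ = (-30) + (-24) + (-18) + (-15) + (-20) = -107
Area = |Σ|/2 = 53.5.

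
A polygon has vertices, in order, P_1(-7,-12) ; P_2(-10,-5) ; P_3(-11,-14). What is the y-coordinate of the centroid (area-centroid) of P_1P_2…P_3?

-31/3

Apply the shoelace formula. First the cross-terms c_i = x_i·y_{i+1} − x_{i+1}·y_i:
  -85, 85, 34  ⇒  2A = 34, A = 17.
Then Σ (y_i + y_{i+1})·c_i = -1054, so ȳ = -1054 / (6·17) = -31/3.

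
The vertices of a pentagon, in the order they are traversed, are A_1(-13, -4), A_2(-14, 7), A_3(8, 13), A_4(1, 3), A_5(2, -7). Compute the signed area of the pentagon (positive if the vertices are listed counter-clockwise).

Cross-terms: -147, -238, 11, -13, -99  ⇒  Σ = -486
Signed area = Σ/2 = -243 (negative ⇒ clockwise traversal).

-243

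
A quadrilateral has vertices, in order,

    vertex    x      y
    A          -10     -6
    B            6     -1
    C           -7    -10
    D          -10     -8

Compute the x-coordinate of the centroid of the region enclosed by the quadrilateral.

Apply the shoelace (surveyor's) formula. First the cross-terms c_i = x_i·y_{i+1} − x_{i+1}·y_i:
  46, -67, -44, -20  ⇒  2A = -85, A = -42.5.
Then Σ (x_i + x_{i+1})·c_i = 1031, so x̄ = 1031 / (6·(-42.5)) = -1031/255.

-1031/255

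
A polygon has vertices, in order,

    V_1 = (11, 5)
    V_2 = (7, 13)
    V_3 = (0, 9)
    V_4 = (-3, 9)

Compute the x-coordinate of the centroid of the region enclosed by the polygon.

Apply the shoelace (surveyor's) formula. First the cross-terms c_i = x_i·y_{i+1} − x_{i+1}·y_i:
  108, 63, 27, -114  ⇒  2A = 84, A = 42.
Then Σ (x_i + x_{i+1})·c_i = 1392, so x̄ = 1392 / (6·42) = 116/21.

116/21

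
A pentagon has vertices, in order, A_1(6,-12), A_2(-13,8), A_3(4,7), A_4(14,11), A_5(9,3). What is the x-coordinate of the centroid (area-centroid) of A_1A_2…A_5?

Apply the surveyor's formula. First the cross-terms c_i = x_i·y_{i+1} − x_{i+1}·y_i:
  -108, -123, -54, -57, -126  ⇒  2A = -468, A = -234.
Then Σ (x_i + x_{i+1})·c_i = -2310, so x̄ = -2310 / (6·(-234)) = 385/234.

385/234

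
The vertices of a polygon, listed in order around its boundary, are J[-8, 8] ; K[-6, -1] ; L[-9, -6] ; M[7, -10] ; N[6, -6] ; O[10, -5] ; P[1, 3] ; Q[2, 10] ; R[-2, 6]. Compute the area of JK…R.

183

Apply the surveyor's formula: 2A = Σ (x_i·y_{i+1} − x_{i+1}·y_i), indices taken mod 9.
Σ = (56) + (27) + (132) + (18) + (30) + (35) + (4) + (32) + (32) = 366
Area = |Σ|/2 = 183.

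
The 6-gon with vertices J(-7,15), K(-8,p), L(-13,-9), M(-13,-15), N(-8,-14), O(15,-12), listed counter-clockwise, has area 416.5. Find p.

9

Write out the shoelace sum; only the two edges meeting at K involve p:
2·Area = [((-7)·p − (-8)·15) + ((-8)·(-9) − (-13)·p)] + 587
       = 6·p + 779 = 833
⇒ p = 9.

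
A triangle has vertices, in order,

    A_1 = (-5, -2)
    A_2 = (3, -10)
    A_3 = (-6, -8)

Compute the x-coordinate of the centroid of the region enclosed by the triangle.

Apply the shoelace formula. First the cross-terms c_i = x_i·y_{i+1} − x_{i+1}·y_i:
  56, -84, -28  ⇒  2A = -56, A = -28.
Then Σ (x_i + x_{i+1})·c_i = 448, so x̄ = 448 / (6·(-28)) = -8/3.

-8/3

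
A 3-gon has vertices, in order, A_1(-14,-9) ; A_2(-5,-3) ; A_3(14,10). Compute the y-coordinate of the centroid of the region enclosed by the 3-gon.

Apply the shoelace formula. First the cross-terms c_i = x_i·y_{i+1} − x_{i+1}·y_i:
  -3, -8, 14  ⇒  2A = 3, A = 1.5.
Then Σ (y_i + y_{i+1})·c_i = -6, so ȳ = -6 / (6·1.5) = -2/3.

-2/3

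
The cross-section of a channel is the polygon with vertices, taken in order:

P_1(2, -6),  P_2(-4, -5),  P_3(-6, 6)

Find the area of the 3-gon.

32

Apply the shoelace (surveyor's) formula: 2A = Σ (x_i·y_{i+1} − x_{i+1}·y_i), indices taken mod 3.
Cross-terms: -34, -54, 24  ⇒  Σ = -64
Area = |Σ|/2 = 32.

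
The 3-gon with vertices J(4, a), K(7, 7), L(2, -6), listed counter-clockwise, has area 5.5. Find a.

-3

Write out the shoelace sum; only the two edges meeting at J involve a:
2·Area = [(2·a − 4·(-6)) + (4·7 − 7·a)] + -56
       = -5·a + -4 = 11
⇒ a = -3.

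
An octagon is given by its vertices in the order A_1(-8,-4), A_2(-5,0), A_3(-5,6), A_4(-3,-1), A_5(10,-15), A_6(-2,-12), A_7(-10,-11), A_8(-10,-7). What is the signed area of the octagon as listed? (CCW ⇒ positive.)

Apply the shoelace (surveyor's) formula: 2A = Σ (x_i·y_{i+1} − x_{i+1}·y_i), indices taken mod 8.
Cross-terms: -20, -30, 23, 55, -150, -98, -40, -16  ⇒  Σ = -276
Signed area = Σ/2 = -138 (negative ⇒ clockwise traversal).

-138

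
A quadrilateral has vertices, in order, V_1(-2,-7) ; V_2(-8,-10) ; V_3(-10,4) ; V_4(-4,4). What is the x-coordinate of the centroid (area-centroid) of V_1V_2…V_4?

-238/39

Apply Gauss's area formula. First the cross-terms c_i = x_i·y_{i+1} − x_{i+1}·y_i:
  -36, -132, -24, 36  ⇒  2A = -156, A = -78.
Then Σ (x_i + x_{i+1})·c_i = 2856, so x̄ = 2856 / (6·(-78)) = -238/39.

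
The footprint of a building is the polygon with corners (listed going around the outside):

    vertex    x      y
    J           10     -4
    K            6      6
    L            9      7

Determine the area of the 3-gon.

17

Apply the shoelace (surveyor's) formula: 2A = Σ (x_i·y_{i+1} − x_{i+1}·y_i), indices taken mod 3.
Σ = (84) + (-12) + (-106) = -34
Area = |Σ|/2 = 17.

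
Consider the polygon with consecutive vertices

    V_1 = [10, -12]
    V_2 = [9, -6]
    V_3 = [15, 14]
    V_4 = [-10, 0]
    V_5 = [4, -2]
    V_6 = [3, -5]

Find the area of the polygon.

212

Σ = (48) + (216) + (140) + (20) + (-14) + (14) = 424
Area = |Σ|/2 = 212.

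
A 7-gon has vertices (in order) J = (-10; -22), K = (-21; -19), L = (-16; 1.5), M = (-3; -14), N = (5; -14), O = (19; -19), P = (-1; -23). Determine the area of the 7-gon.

380

Apply Gauss's area formula: 2A = Σ (x_i·y_{i+1} − x_{i+1}·y_i), indices taken mod 7.
Cross-terms: -272, -335.5, 228.5, 112, 171, -456, -208  ⇒  Σ = -760
Area = |Σ|/2 = 380.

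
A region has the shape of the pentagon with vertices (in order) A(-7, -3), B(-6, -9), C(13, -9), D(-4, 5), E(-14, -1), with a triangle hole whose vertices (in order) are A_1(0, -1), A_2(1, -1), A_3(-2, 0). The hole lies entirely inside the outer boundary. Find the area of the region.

Outer boundary:
A→B: (-7)(-9) − (-6)(-3) = 45
B→C: (-6)(-9) − (13)(-9) = 171
C→D: (13)(5) − (-4)(-9) = 29
D→E: (-4)(-1) − (-14)(5) = 74
E→A: (-14)(-3) − (-7)(-1) = 35
Σ = 354
Area = |Σ|/2 = 177.
Hole:
Apply the shoelace (surveyor's) formula: 2A = Σ (x_i·y_{i+1} − x_{i+1}·y_i), indices taken mod 3.
Σ = (1) + (-2) + (2) = 1
Area = |Σ|/2 = 0.5.
Net area = 177 − 0.5 = 176.5.

176.5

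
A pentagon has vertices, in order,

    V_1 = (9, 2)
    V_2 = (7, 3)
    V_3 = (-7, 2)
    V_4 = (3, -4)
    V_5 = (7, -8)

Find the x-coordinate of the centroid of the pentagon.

Apply the shoelace formula. First the cross-terms c_i = x_i·y_{i+1} − x_{i+1}·y_i:
  13, 35, 22, 4, 86  ⇒  2A = 160, A = 80.
Then Σ (x_i + x_{i+1})·c_i = 1536, so x̄ = 1536 / (6·80) = 3.2.

3.2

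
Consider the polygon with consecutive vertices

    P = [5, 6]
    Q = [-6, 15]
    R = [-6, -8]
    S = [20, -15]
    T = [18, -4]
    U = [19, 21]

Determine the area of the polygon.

576

Σ = (111) + (138) + (250) + (190) + (454) + (9) = 1152
Area = |Σ|/2 = 576.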